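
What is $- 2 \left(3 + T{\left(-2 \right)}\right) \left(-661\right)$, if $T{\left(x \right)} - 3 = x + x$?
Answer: $2644$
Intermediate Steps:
$T{\left(x \right)} = 3 + 2 x$ ($T{\left(x \right)} = 3 + \left(x + x\right) = 3 + 2 x$)
$- 2 \left(3 + T{\left(-2 \right)}\right) \left(-661\right) = - 2 \left(3 + \left(3 + 2 \left(-2\right)\right)\right) \left(-661\right) = - 2 \left(3 + \left(3 - 4\right)\right) \left(-661\right) = - 2 \left(3 - 1\right) \left(-661\right) = \left(-2\right) 2 \left(-661\right) = \left(-4\right) \left(-661\right) = 2644$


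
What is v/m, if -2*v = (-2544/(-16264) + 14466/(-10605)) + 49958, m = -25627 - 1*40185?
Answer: 179511115747/472968138860 ≈ 0.37954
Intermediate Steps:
m = -65812 (m = -25627 - 40185 = -65812)
v = -179511115747/7186655 (v = -((-2544/(-16264) + 14466/(-10605)) + 49958)/2 = -((-2544*(-1/16264) + 14466*(-1/10605)) + 49958)/2 = -((318/2033 - 4822/3535) + 49958)/2 = -(-8678996/7186655 + 49958)/2 = -1/2*359022231494/7186655 = -179511115747/7186655 ≈ -24978.)
v/m = -179511115747/7186655/(-65812) = -179511115747/7186655*(-1/65812) = 179511115747/472968138860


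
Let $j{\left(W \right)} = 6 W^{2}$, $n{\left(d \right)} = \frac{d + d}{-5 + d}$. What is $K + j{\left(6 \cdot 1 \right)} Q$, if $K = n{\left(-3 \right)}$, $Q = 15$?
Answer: $\frac{12963}{4} \approx 3240.8$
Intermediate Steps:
$n{\left(d \right)} = \frac{2 d}{-5 + d}$
$K = \frac{3}{4}$ ($K = 2 \left(-3\right) \frac{1}{-5 - 3} = 2 \left(-3\right) \frac{1}{-8} = 2 \left(-3\right) \left(- \frac{1}{8}\right) = \frac{3}{4} \approx 0.75$)
$K + j{\left(6 \cdot 1 \right)} Q = \frac{3}{4} + 6 \left(6 \cdot 1\right)^{2} \cdot 15 = \frac{3}{4} + 6 \cdot 6^{2} \cdot 15 = \frac{3}{4} + 6 \cdot 36 \cdot 15 = \frac{3}{4} + 216 \cdot 15 = \frac{3}{4} + 3240 = \frac{12963}{4}$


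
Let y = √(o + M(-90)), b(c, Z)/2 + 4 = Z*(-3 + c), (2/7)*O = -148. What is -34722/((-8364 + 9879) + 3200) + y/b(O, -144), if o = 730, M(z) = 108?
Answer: -34722/4715 + √838/150040 ≈ -7.3640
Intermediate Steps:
O = -518 (O = (7/2)*(-148) = -518)
b(c, Z) = -8 + 2*Z*(-3 + c) (b(c, Z) = -8 + 2*(Z*(-3 + c)) = -8 + 2*Z*(-3 + c))
y = √838 (y = √(730 + 108) = √838 ≈ 28.948)
-34722/((-8364 + 9879) + 3200) + y/b(O, -144) = -34722/((-8364 + 9879) + 3200) + √838/(-8 - 6*(-144) + 2*(-144)*(-518)) = -34722/(1515 + 3200) + √838/(-8 + 864 + 149184) = -34722/4715 + √838/150040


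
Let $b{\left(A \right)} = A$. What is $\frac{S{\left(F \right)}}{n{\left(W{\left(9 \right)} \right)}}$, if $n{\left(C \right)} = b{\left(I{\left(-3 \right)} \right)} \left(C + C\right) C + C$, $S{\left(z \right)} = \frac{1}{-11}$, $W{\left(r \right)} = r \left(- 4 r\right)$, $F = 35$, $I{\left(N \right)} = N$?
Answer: $\frac{1}{6931980} \approx 1.4426 \cdot 10^{-7}$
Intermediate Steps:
$W{\left(r \right)} = - 4 r^{2}$
$S{\left(z \right)} = - \frac{1}{11}$
$n{\left(C \right)} = C - 6 C^{2}$ ($n{\left(C \right)} = - 3 \left(C + C\right) C + C = - 3 \cdot 2 C C + C = - 6 C C + C = - 6 C^{2} + C = C - 6 C^{2}$)
$\frac{S{\left(F \right)}}{n{\left(W{\left(9 \right)} \right)}} = - \frac{1}{11 - 4 \cdot 9^{2} \left(1 - 6 \left(- 4 \cdot 9^{2}\right)\right)} = - \frac{1}{11 \left(-4\right) 81 \left(1 - 6 \left(\left(-4\right) 81\right)\right)} = - \frac{1}{11 \left(- 324 \left(1 - -1944\right)\right)} = - \frac{1}{11 \left(- 324 \left(1 + 1944\right)\right)} = - \frac{1}{11 \left(\left(-324\right) 1945\right)} = - \frac{1}{11 \left(-630180\right)} = \left(- \frac{1}{11}\right) \left(- \frac{1}{630180}\right) = \frac{1}{6931980}$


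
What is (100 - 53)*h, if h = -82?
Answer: -3854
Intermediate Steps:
(100 - 53)*h = (100 - 53)*(-82) = 47*(-82) = -3854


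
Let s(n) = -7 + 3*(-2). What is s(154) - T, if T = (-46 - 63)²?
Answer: -11894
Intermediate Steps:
s(n) = -13 (s(n) = -7 - 6 = -13)
T = 11881 (T = (-109)² = 11881)
s(154) - T = -13 - 1*11881 = -13 - 11881 = -11894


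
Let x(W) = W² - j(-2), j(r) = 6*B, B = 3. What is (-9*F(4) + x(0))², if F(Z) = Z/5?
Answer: 15876/25 ≈ 635.04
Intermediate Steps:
F(Z) = Z/5 (F(Z) = Z*(⅕) = Z/5)
j(r) = 18 (j(r) = 6*3 = 18)
x(W) = -18 + W² (x(W) = W² - 1*18 = W² - 18 = -18 + W²)
(-9*F(4) + x(0))² = (-9*4/5 + (-18 + 0²))² = (-9*⅘ + (-18 + 0))² = (-36/5 - 18)² = (-126/5)² = 15876/25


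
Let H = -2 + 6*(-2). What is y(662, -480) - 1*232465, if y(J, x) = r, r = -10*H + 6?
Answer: -232319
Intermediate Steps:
H = -14 (H = -2 - 12 = -14)
r = 146 (r = -10*(-14) + 6 = 140 + 6 = 146)
y(J, x) = 146
y(662, -480) - 1*232465 = 146 - 1*232465 = 146 - 232465 = -232319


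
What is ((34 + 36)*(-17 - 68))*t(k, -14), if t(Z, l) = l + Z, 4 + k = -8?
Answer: 154700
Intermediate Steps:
k = -12 (k = -4 - 8 = -12)
t(Z, l) = Z + l
((34 + 36)*(-17 - 68))*t(k, -14) = ((34 + 36)*(-17 - 68))*(-12 - 14) = (70*(-85))*(-26) = -5950*(-26) = 154700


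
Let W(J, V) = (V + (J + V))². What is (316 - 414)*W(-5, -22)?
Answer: -235298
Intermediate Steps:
W(J, V) = (J + 2*V)²
(316 - 414)*W(-5, -22) = (316 - 414)*(-5 + 2*(-22))² = -98*(-5 - 44)² = -98*(-49)² = -98*2401 = -235298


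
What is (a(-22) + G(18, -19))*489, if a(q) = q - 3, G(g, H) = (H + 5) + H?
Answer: -28362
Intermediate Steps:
G(g, H) = 5 + 2*H (G(g, H) = (5 + H) + H = 5 + 2*H)
a(q) = -3 + q
(a(-22) + G(18, -19))*489 = ((-3 - 22) + (5 + 2*(-19)))*489 = (-25 + (5 - 38))*489 = (-25 - 33)*489 = -58*489 = -28362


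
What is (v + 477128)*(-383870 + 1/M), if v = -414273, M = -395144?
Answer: -9534093249247255/395144 ≈ -2.4128e+10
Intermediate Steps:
(v + 477128)*(-383870 + 1/M) = (-414273 + 477128)*(-383870 + 1/(-395144)) = 62855*(-383870 - 1/395144) = 62855*(-151683927281/395144) = -9534093249247255/395144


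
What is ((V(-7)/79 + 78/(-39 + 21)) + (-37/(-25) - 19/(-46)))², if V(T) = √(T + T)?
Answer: 442192705201/74283502500 - 8419*I*√14/136275 ≈ 5.9528 - 0.23116*I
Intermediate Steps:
V(T) = √2*√T (V(T) = √(2*T) = √2*√T)
((V(-7)/79 + 78/(-39 + 21)) + (-37/(-25) - 19/(-46)))² = (((√2*√(-7))/79 + 78/(-39 + 21)) + (-37/(-25) - 19/(-46)))² = (((√2*(I*√7))*(1/79) + 78/(-18)) + (-37*(-1/25) - 19*(-1/46)))² = (((I*√14)*(1/79) + 78*(-1/18)) + (37/25 + 19/46))² = ((I*√14/79 - 13/3) + 2177/1150)² = ((-13/3 + I*√14/79) + 2177/1150)² = (-8419/3450 + I*√14/79)²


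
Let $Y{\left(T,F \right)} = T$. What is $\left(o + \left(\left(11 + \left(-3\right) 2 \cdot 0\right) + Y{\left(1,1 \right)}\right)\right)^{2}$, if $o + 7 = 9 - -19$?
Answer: $1089$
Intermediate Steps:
$o = 21$ ($o = -7 + \left(9 - -19\right) = -7 + \left(9 + 19\right) = -7 + 28 = 21$)
$\left(o + \left(\left(11 + \left(-3\right) 2 \cdot 0\right) + Y{\left(1,1 \right)}\right)\right)^{2} = \left(21 + \left(\left(11 + \left(-3\right) 2 \cdot 0\right) + 1\right)\right)^{2} = \left(21 + \left(\left(11 - 0\right) + 1\right)\right)^{2} = \left(21 + \left(\left(11 + 0\right) + 1\right)\right)^{2} = \left(21 + \left(11 + 1\right)\right)^{2} = \left(21 + 12\right)^{2} = 33^{2} = 1089$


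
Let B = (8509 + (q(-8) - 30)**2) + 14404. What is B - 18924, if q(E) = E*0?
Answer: 4889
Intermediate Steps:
q(E) = 0
B = 23813 (B = (8509 + (0 - 30)**2) + 14404 = (8509 + (-30)**2) + 14404 = (8509 + 900) + 14404 = 9409 + 14404 = 23813)
B - 18924 = 23813 - 18924 = 4889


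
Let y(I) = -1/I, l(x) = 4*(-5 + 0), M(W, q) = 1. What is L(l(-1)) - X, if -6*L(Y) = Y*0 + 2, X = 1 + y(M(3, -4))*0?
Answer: -4/3 ≈ -1.3333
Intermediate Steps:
l(x) = -20 (l(x) = 4*(-5) = -20)
X = 1 (X = 1 - 1/1*0 = 1 - 1*1*0 = 1 - 1*0 = 1 + 0 = 1)
L(Y) = -⅓ (L(Y) = -(Y*0 + 2)/6 = -(0 + 2)/6 = -⅙*2 = -⅓)
L(l(-1)) - X = -⅓ - 1*1 = -⅓ - 1 = -4/3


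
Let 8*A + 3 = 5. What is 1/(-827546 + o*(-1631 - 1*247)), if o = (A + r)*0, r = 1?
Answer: -1/827546 ≈ -1.2084e-6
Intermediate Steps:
A = ¼ (A = -3/8 + (⅛)*5 = -3/8 + 5/8 = ¼ ≈ 0.25000)
o = 0 (o = (¼ + 1)*0 = (5/4)*0 = 0)
1/(-827546 + o*(-1631 - 1*247)) = 1/(-827546 + 0*(-1631 - 1*247)) = 1/(-827546 + 0*(-1631 - 247)) = 1/(-827546 + 0*(-1878)) = 1/(-827546 + 0) = 1/(-827546) = -1/827546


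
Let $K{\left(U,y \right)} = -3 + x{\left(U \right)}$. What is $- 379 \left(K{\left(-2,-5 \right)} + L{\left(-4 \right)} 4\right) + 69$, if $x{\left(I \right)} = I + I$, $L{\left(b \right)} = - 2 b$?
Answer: $-9406$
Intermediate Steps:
$x{\left(I \right)} = 2 I$
$K{\left(U,y \right)} = -3 + 2 U$
$- 379 \left(K{\left(-2,-5 \right)} + L{\left(-4 \right)} 4\right) + 69 = - 379 \left(\left(-3 + 2 \left(-2\right)\right) + \left(-2\right) \left(-4\right) 4\right) + 69 = - 379 \left(\left(-3 - 4\right) + 8 \cdot 4\right) + 69 = - 379 \left(-7 + 32\right) + 69 = \left(-379\right) 25 + 69 = -9475 + 69 = -9406$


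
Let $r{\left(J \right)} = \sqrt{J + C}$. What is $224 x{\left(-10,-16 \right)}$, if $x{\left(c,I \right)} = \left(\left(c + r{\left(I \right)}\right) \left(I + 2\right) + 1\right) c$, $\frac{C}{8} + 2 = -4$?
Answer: $-315840 + 250880 i \approx -3.1584 \cdot 10^{5} + 2.5088 \cdot 10^{5} i$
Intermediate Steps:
$C = -48$ ($C = -16 + 8 \left(-4\right) = -16 - 32 = -48$)
$r{\left(J \right)} = \sqrt{-48 + J}$ ($r{\left(J \right)} = \sqrt{J - 48} = \sqrt{-48 + J}$)
$x{\left(c,I \right)} = c \left(1 + \left(2 + I\right) \left(c + \sqrt{-48 + I}\right)\right)$ ($x{\left(c,I \right)} = \left(\left(c + \sqrt{-48 + I}\right) \left(I + 2\right) + 1\right) c = \left(\left(c + \sqrt{-48 + I}\right) \left(2 + I\right) + 1\right) c = \left(\left(2 + I\right) \left(c + \sqrt{-48 + I}\right) + 1\right) c = \left(1 + \left(2 + I\right) \left(c + \sqrt{-48 + I}\right)\right) c = c \left(1 + \left(2 + I\right) \left(c + \sqrt{-48 + I}\right)\right)$)
$224 x{\left(-10,-16 \right)} = 224 \left(- 10 \left(1 + 2 \left(-10\right) + 2 \sqrt{-48 - 16} - -160 - 16 \sqrt{-48 - 16}\right)\right) = 224 \left(- 10 \left(1 - 20 + 2 \sqrt{-64} + 160 - 16 \sqrt{-64}\right)\right) = 224 \left(- 10 \left(1 - 20 + 2 \cdot 8 i + 160 - 16 \cdot 8 i\right)\right) = 224 \left(- 10 \left(1 - 20 + 16 i + 160 - 128 i\right)\right) = 224 \left(- 10 \left(141 - 112 i\right)\right) = 224 \left(-1410 + 1120 i\right) = -315840 + 250880 i$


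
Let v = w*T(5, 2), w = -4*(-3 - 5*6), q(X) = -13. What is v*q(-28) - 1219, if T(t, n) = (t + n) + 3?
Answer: -18379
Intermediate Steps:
T(t, n) = 3 + n + t (T(t, n) = (n + t) + 3 = 3 + n + t)
w = 132 (w = -4*(-3 - 30) = -4*(-33) = 132)
v = 1320 (v = 132*(3 + 2 + 5) = 132*10 = 1320)
v*q(-28) - 1219 = 1320*(-13) - 1219 = -17160 - 1219 = -18379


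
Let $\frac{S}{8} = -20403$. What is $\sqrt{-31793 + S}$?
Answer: $i \sqrt{195017} \approx 441.61 i$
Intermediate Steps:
$S = -163224$ ($S = 8 \left(-20403\right) = -163224$)
$\sqrt{-31793 + S} = \sqrt{-31793 - 163224} = \sqrt{-195017} = i \sqrt{195017}$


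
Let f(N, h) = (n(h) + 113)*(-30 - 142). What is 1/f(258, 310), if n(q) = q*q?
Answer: -1/16548636 ≈ -6.0428e-8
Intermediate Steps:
n(q) = q²
f(N, h) = -19436 - 172*h² (f(N, h) = (h² + 113)*(-30 - 142) = (113 + h²)*(-172) = -19436 - 172*h²)
1/f(258, 310) = 1/(-19436 - 172*310²) = 1/(-19436 - 172*96100) = 1/(-19436 - 16529200) = 1/(-16548636) = -1/16548636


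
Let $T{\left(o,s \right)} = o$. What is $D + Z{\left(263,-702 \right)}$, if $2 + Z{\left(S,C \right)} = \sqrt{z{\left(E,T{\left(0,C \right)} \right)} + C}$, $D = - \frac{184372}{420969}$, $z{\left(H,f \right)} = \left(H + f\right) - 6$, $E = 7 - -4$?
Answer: $- \frac{1026310}{420969} + i \sqrt{697} \approx -2.438 + 26.401 i$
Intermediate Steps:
$E = 11$ ($E = 7 + 4 = 11$)
$z{\left(H,f \right)} = -6 + H + f$
$D = - \frac{184372}{420969}$ ($D = \left(-184372\right) \frac{1}{420969} = - \frac{184372}{420969} \approx -0.43797$)
$Z{\left(S,C \right)} = -2 + \sqrt{5 + C}$ ($Z{\left(S,C \right)} = -2 + \sqrt{\left(-6 + 11 + 0\right) + C} = -2 + \sqrt{5 + C}$)
$D + Z{\left(263,-702 \right)} = - \frac{184372}{420969} - \left(2 - \sqrt{5 - 702}\right) = - \frac{184372}{420969} - \left(2 - \sqrt{-697}\right) = - \frac{184372}{420969} - \left(2 - i \sqrt{697}\right) = - \frac{1026310}{420969} + i \sqrt{697}$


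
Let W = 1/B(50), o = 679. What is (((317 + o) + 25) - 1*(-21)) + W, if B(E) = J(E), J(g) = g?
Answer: 52101/50 ≈ 1042.0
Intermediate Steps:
B(E) = E
W = 1/50 ≈ 0.020000
(((317 + o) + 25) - 1*(-21)) + W = (((317 + 679) + 25) - 1*(-21)) + 1/50 = ((996 + 25) + 21) + 1/50 = (1021 + 21) + 1/50 = 1042 + 1/50 = 52101/50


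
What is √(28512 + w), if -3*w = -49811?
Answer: √406041/3 ≈ 212.40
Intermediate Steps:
w = 49811/3 (w = -⅓*(-49811) = 49811/3 ≈ 16604.)
√(28512 + w) = √(28512 + 49811/3) = √(135347/3) = √406041/3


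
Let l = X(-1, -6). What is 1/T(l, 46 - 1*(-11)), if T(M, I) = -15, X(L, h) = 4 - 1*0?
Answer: -1/15 ≈ -0.066667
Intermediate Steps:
X(L, h) = 4 (X(L, h) = 4 + 0 = 4)
l = 4
1/T(l, 46 - 1*(-11)) = 1/(-15) = -1/15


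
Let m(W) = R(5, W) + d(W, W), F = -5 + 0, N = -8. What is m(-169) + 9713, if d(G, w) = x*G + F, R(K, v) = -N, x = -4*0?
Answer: 9716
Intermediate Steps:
x = 0
F = -5
R(K, v) = 8 (R(K, v) = -1*(-8) = 8)
d(G, w) = -5 (d(G, w) = 0*G - 5 = 0 - 5 = -5)
m(W) = 3 (m(W) = 8 - 5 = 3)
m(-169) + 9713 = 3 + 9713 = 9716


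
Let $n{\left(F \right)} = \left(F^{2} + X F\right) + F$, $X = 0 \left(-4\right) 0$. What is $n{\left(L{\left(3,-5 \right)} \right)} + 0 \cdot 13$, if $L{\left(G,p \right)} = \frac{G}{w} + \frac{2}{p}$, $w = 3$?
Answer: $\frac{24}{25} \approx 0.96$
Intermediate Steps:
$X = 0$ ($X = 0 \cdot 0 = 0$)
$L{\left(G,p \right)} = \frac{2}{p} + \frac{G}{3}$ ($L{\left(G,p \right)} = \frac{G}{3} + \frac{2}{p} = \frac{2}{p} + \frac{G}{3}$)
$n{\left(F \right)} = F + F^{2}$ ($n{\left(F \right)} = \left(F^{2} + 0 F\right) + F = \left(F^{2} + 0\right) + F = F^{2} + F = F + F^{2}$)
$n{\left(L{\left(3,-5 \right)} \right)} + 0 \cdot 13 = \left(\frac{2}{-5} + \frac{1}{3} \cdot 3\right) \left(1 + \left(\frac{2}{-5} + \frac{1}{3} \cdot 3\right)\right) + 0 \cdot 13 = \left(2 \left(- \frac{1}{5}\right) + 1\right) \left(1 + \left(2 \left(- \frac{1}{5}\right) + 1\right)\right) + 0 = \left(- \frac{2}{5} + 1\right) \left(1 + \left(- \frac{2}{5} + 1\right)\right) + 0 = \frac{3 \left(1 + \frac{3}{5}\right)}{5} + 0 = \frac{3}{5} \cdot \frac{8}{5} + 0 = \frac{24}{25} + 0 = \frac{24}{25}$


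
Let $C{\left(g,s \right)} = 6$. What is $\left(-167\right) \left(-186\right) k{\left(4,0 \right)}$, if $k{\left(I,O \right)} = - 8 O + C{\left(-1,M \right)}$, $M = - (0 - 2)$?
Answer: $186372$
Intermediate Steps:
$M = 2$ ($M = - (0 - 2) = \left(-1\right) \left(-2\right) = 2$)
$k{\left(I,O \right)} = 6 - 8 O$ ($k{\left(I,O \right)} = - 8 O + 6 = 6 - 8 O$)
$\left(-167\right) \left(-186\right) k{\left(4,0 \right)} = \left(-167\right) \left(-186\right) \left(6 - 0\right) = 31062 \left(6 + 0\right) = 31062 \cdot 6 = 186372$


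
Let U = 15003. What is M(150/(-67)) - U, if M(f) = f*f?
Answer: -67325967/4489 ≈ -14998.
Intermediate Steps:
M(f) = f**2
M(150/(-67)) - U = (150/(-67))**2 - 1*15003 = (150*(-1/67))**2 - 15003 = (-150/67)**2 - 15003 = 22500/4489 - 15003 = -67325967/4489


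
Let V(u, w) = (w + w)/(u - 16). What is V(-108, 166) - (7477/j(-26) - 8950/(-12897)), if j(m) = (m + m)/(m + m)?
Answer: -2990704840/399807 ≈ -7480.4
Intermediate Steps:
j(m) = 1 (j(m) = (2*m)/((2*m)) = (2*m)*(1/(2*m)) = 1)
V(u, w) = 2*w/(-16 + u) (V(u, w) = (2*w)/(-16 + u) = 2*w/(-16 + u))
V(-108, 166) - (7477/j(-26) - 8950/(-12897)) = 2*166/(-16 - 108) - (7477/1 - 8950/(-12897)) = 2*166/(-124) - (7477*1 - 8950*(-1/12897)) = 2*166*(-1/124) - (7477 + 8950/12897) = -83/31 - 1*96439819/12897 = -83/31 - 96439819/12897 = -2990704840/399807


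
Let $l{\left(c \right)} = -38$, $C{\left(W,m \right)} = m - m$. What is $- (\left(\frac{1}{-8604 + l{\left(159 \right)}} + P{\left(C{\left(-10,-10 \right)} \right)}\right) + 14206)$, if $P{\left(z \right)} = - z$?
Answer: $- \frac{122768251}{8642} \approx -14206.0$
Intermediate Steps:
$C{\left(W,m \right)} = 0$
$- (\left(\frac{1}{-8604 + l{\left(159 \right)}} + P{\left(C{\left(-10,-10 \right)} \right)}\right) + 14206) = - (\left(\frac{1}{-8604 - 38} - 0\right) + 14206) = - (\left(\frac{1}{-8642} + 0\right) + 14206) = - (\left(- \frac{1}{8642} + 0\right) + 14206) = - (- \frac{1}{8642} + 14206) = \left(-1\right) \frac{122768251}{8642} = - \frac{122768251}{8642}$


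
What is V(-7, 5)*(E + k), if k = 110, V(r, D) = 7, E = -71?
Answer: 273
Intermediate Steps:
V(-7, 5)*(E + k) = 7*(-71 + 110) = 7*39 = 273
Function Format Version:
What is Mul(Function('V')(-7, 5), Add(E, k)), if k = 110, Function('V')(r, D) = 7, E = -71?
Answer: 273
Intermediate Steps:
Mul(Function('V')(-7, 5), Add(E, k)) = Mul(7, Add(-71, 110)) = Mul(7, 39) = 273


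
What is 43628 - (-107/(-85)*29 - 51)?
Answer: 3709612/85 ≈ 43643.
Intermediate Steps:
43628 - (-107/(-85)*29 - 51) = 43628 - (-107*(-1/85)*29 - 51) = 43628 - ((107/85)*29 - 51) = 43628 - (3103/85 - 51) = 43628 - 1*(-1232/85) = 43628 + 1232/85 = 3709612/85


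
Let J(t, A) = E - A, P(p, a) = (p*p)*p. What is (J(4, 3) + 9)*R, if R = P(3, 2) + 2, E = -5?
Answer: 29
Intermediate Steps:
P(p, a) = p³ (P(p, a) = p²*p = p³)
R = 29 (R = 3³ + 2 = 27 + 2 = 29)
J(t, A) = -5 - A
(J(4, 3) + 9)*R = ((-5 - 1*3) + 9)*29 = ((-5 - 3) + 9)*29 = (-8 + 9)*29 = 1*29 = 29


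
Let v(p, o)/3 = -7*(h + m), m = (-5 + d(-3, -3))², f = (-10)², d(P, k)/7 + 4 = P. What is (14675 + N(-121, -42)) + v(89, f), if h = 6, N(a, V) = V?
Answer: -46729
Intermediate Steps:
d(P, k) = -28 + 7*P
f = 100
m = 2916 (m = (-5 + (-28 + 7*(-3)))² = (-5 + (-28 - 21))² = (-5 - 49)² = (-54)² = 2916)
v(p, o) = -61362 (v(p, o) = 3*(-7*(6 + 2916)) = 3*(-7*2922) = 3*(-20454) = -61362)
(14675 + N(-121, -42)) + v(89, f) = (14675 - 42) - 61362 = 14633 - 61362 = -46729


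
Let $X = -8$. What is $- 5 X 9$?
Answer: $360$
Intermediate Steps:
$- 5 X 9 = \left(-5\right) \left(-8\right) 9 = 40 \cdot 9 = 360$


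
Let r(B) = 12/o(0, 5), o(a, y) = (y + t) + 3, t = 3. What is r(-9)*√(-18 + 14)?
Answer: 24*I/11 ≈ 2.1818*I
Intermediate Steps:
o(a, y) = 6 + y (o(a, y) = (y + 3) + 3 = (3 + y) + 3 = 6 + y)
r(B) = 12/11 (r(B) = 12/(6 + 5) = 12/11)
r(-9)*√(-18 + 14) = 12*√(-18 + 14)/11 = 12*√(-4)/11 = 12*(2*I)/11 = 24*I/11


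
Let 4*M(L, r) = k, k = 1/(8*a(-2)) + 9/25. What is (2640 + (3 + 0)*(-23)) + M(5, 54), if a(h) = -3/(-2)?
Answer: 3085333/1200 ≈ 2571.1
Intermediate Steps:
a(h) = 3/2 (a(h) = -3*(-1/2) = 3/2)
k = 133/300 (k = 1/(8*(3/2)) + 9/25 = (1/8)*(2/3) + 9*(1/25) = 1/12 + 9/25 = 133/300 ≈ 0.44333)
M(L, r) = 133/1200 (M(L, r) = (1/4)*(133/300) = 133/1200)
(2640 + (3 + 0)*(-23)) + M(5, 54) = (2640 + (3 + 0)*(-23)) + 133/1200 = (2640 + 3*(-23)) + 133/1200 = (2640 - 69) + 133/1200 = 2571 + 133/1200 = 3085333/1200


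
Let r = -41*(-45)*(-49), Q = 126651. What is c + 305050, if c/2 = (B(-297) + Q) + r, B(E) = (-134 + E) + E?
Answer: 376086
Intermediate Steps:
B(E) = -134 + 2*E
r = -90405 (r = 1845*(-49) = -90405)
c = 71036 (c = 2*(((-134 + 2*(-297)) + 126651) - 90405) = 2*(((-134 - 594) + 126651) - 90405) = 2*((-728 + 126651) - 90405) = 2*(125923 - 90405) = 2*35518 = 71036)
c + 305050 = 71036 + 305050 = 376086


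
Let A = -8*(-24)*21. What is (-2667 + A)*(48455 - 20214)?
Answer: 38548965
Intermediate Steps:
A = 4032 (A = 192*21 = 4032)
(-2667 + A)*(48455 - 20214) = (-2667 + 4032)*(48455 - 20214) = 1365*28241 = 38548965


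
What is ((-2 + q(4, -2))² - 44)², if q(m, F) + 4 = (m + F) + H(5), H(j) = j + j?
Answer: 64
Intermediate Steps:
H(j) = 2*j
q(m, F) = 6 + F + m (q(m, F) = -4 + ((m + F) + 2*5) = -4 + ((F + m) + 10) = -4 + (10 + F + m) = 6 + F + m)
((-2 + q(4, -2))² - 44)² = ((-2 + (6 - 2 + 4))² - 44)² = ((-2 + 8)² - 44)² = (6² - 44)² = (36 - 44)² = (-8)² = 64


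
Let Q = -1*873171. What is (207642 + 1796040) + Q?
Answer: 1130511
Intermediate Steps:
Q = -873171
(207642 + 1796040) + Q = (207642 + 1796040) - 873171 = 2003682 - 873171 = 1130511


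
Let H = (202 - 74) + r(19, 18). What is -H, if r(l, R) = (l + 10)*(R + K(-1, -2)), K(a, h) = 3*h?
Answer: -476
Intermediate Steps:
r(l, R) = (-6 + R)*(10 + l) (r(l, R) = (l + 10)*(R + 3*(-2)) = (10 + l)*(R - 6) = (10 + l)*(-6 + R) = (-6 + R)*(10 + l))
H = 476 (H = (202 - 74) + (-60 - 6*19 + 10*18 + 18*19) = 128 + (-60 - 114 + 180 + 342) = 128 + 348 = 476)
-H = -1*476 = -476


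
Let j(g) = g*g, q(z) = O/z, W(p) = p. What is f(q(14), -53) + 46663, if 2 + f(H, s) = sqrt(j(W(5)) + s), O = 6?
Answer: 46661 + 2*I*sqrt(7) ≈ 46661.0 + 5.2915*I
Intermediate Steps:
q(z) = 6/z
j(g) = g**2
f(H, s) = -2 + sqrt(25 + s) (f(H, s) = -2 + sqrt(5**2 + s) = -2 + sqrt(25 + s))
f(q(14), -53) + 46663 = (-2 + sqrt(25 - 53)) + 46663 = (-2 + sqrt(-28)) + 46663 = (-2 + 2*I*sqrt(7)) + 46663 = 46661 + 2*I*sqrt(7)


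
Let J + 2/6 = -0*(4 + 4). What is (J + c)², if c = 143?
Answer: 183184/9 ≈ 20354.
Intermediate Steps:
J = -⅓ (J = -⅓ - 0*(4 + 4) = -⅓ - 0*8 = -⅓ - 9*0 = -⅓ + 0 = -⅓ ≈ -0.33333)
(J + c)² = (-⅓ + 143)² = (428/3)² = 183184/9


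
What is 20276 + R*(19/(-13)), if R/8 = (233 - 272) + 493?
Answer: 194580/13 ≈ 14968.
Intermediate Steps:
R = 3632 (R = 8*((233 - 272) + 493) = 8*(-39 + 493) = 8*454 = 3632)
20276 + R*(19/(-13)) = 20276 + 3632*(19/(-13)) = 20276 + 3632*(19*(-1/13)) = 20276 + 3632*(-19/13) = 20276 - 69008/13 = 194580/13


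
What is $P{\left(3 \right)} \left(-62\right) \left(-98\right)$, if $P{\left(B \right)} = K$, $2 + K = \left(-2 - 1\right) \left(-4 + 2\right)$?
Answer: $24304$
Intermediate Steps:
$K = 4$ ($K = -2 + \left(-2 - 1\right) \left(-4 + 2\right) = -2 - -6 = -2 + 6 = 4$)
$P{\left(B \right)} = 4$
$P{\left(3 \right)} \left(-62\right) \left(-98\right) = 4 \left(-62\right) \left(-98\right) = \left(-248\right) \left(-98\right) = 24304$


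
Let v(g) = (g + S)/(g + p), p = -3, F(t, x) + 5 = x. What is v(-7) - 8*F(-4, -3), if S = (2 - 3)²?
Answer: 323/5 ≈ 64.600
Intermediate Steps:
F(t, x) = -5 + x
S = 1 (S = (-1)² = 1)
v(g) = (1 + g)/(-3 + g) (v(g) = (g + 1)/(g - 3) = (1 + g)/(-3 + g))
v(-7) - 8*F(-4, -3) = (1 - 7)/(-3 - 7) - 8*(-5 - 3) = -6/(-10) - 8*(-8) = -⅒*(-6) + 64 = ⅗ + 64 = 323/5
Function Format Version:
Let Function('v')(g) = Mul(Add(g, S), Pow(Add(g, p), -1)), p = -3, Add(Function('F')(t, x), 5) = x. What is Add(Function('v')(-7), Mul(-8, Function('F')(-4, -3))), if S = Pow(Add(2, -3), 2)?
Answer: Rational(323, 5) ≈ 64.600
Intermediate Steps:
Function('F')(t, x) = Add(-5, x)
S = 1 (S = Pow(-1, 2) = 1)
Function('v')(g) = Mul(Pow(Add(-3, g), -1), Add(1, g)) (Function('v')(g) = Mul(Add(g, 1), Pow(Add(g, -3), -1)) = Mul(Add(1, g), Pow(Add(-3, g), -1)) = Mul(Pow(Add(-3, g), -1), Add(1, g)))
Add(Function('v')(-7), Mul(-8, Function('F')(-4, -3))) = Add(Mul(Pow(Add(-3, -7), -1), Add(1, -7)), Mul(-8, Add(-5, -3))) = Add(Mul(Pow(-10, -1), -6), Mul(-8, -8)) = Add(Mul(Rational(-1, 10), -6), 64) = Add(Rational(3, 5), 64) = Rational(323, 5)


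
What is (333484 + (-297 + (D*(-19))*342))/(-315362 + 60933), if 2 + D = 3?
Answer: -326689/254429 ≈ -1.2840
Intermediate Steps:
D = 1 (D = -2 + 3 = 1)
(333484 + (-297 + (D*(-19))*342))/(-315362 + 60933) = (333484 + (-297 + (1*(-19))*342))/(-315362 + 60933) = (333484 + (-297 - 19*342))/(-254429) = (333484 + (-297 - 6498))*(-1/254429) = (333484 - 6795)*(-1/254429) = 326689*(-1/254429) = -326689/254429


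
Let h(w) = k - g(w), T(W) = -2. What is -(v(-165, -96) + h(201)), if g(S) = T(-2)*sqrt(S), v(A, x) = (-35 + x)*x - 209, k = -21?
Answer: -12346 - 2*sqrt(201) ≈ -12374.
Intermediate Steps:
v(A, x) = -209 + x*(-35 + x) (v(A, x) = x*(-35 + x) - 209 = -209 + x*(-35 + x))
g(S) = -2*sqrt(S)
h(w) = -21 + 2*sqrt(w) (h(w) = -21 - (-2)*sqrt(w) = -21 + 2*sqrt(w))
-(v(-165, -96) + h(201)) = -((-209 + (-96)**2 - 35*(-96)) + (-21 + 2*sqrt(201))) = -((-209 + 9216 + 3360) + (-21 + 2*sqrt(201))) = -(12367 + (-21 + 2*sqrt(201))) = -(12346 + 2*sqrt(201)) = -12346 - 2*sqrt(201)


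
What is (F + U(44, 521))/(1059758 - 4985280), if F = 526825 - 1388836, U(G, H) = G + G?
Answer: 861923/3925522 ≈ 0.21957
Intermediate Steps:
U(G, H) = 2*G
F = -862011
(F + U(44, 521))/(1059758 - 4985280) = (-862011 + 2*44)/(1059758 - 4985280) = (-862011 + 88)/(-3925522) = -861923*(-1/3925522) = 861923/3925522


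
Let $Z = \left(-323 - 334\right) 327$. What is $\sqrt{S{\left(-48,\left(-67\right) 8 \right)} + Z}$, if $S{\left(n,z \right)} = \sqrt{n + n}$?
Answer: $\sqrt{-214839 + 4 i \sqrt{6}} \approx 0.011 + 463.51 i$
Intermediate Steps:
$S{\left(n,z \right)} = \sqrt{2} \sqrt{n}$ ($S{\left(n,z \right)} = \sqrt{2 n} = \sqrt{2} \sqrt{n}$)
$Z = -214839$ ($Z = \left(-657\right) 327 = -214839$)
$\sqrt{S{\left(-48,\left(-67\right) 8 \right)} + Z} = \sqrt{\sqrt{2} \sqrt{-48} - 214839} = \sqrt{\sqrt{2} \cdot 4 i \sqrt{3} - 214839} = \sqrt{4 i \sqrt{6} - 214839} = \sqrt{-214839 + 4 i \sqrt{6}}$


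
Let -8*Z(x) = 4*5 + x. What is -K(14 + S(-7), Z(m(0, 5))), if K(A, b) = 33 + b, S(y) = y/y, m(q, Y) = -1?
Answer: -245/8 ≈ -30.625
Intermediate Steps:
Z(x) = -5/2 - x/8 (Z(x) = -(4*5 + x)/8 = -(20 + x)/8 = -5/2 - x/8)
S(y) = 1
-K(14 + S(-7), Z(m(0, 5))) = -(33 + (-5/2 - ⅛*(-1))) = -(33 + (-5/2 + ⅛)) = -(33 - 19/8) = -1*245/8 = -245/8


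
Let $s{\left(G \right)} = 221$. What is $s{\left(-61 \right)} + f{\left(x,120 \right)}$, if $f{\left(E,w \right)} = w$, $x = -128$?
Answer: $341$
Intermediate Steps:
$s{\left(-61 \right)} + f{\left(x,120 \right)} = 221 + 120 = 341$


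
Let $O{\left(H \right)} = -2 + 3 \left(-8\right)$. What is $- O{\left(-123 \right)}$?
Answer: $26$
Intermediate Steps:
$O{\left(H \right)} = -26$ ($O{\left(H \right)} = -2 - 24 = -26$)
$- O{\left(-123 \right)} = \left(-1\right) \left(-26\right) = 26$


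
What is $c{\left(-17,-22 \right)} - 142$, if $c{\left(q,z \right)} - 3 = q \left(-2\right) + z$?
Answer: $-127$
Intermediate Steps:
$c{\left(q,z \right)} = 3 + z - 2 q$ ($c{\left(q,z \right)} = 3 + \left(q \left(-2\right) + z\right) = 3 - \left(- z + 2 q\right) = 3 + z - 2 q$)
$c{\left(-17,-22 \right)} - 142 = \left(3 - 22 - -34\right) - 142 = \left(3 - 22 + 34\right) - 142 = 15 - 142 = -127$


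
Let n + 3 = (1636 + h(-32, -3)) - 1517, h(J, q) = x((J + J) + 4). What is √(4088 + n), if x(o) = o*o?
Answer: 2*√1951 ≈ 88.340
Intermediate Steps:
x(o) = o²
h(J, q) = (4 + 2*J)² (h(J, q) = ((J + J) + 4)² = (2*J + 4)² = (4 + 2*J)²)
n = 3716 (n = -3 + ((1636 + 4*(2 - 32)²) - 1517) = -3 + ((1636 + 4*(-30)²) - 1517) = -3 + ((1636 + 4*900) - 1517) = -3 + ((1636 + 3600) - 1517) = -3 + (5236 - 1517) = -3 + 3719 = 3716)
√(4088 + n) = √(4088 + 3716) = √7804 = 2*√1951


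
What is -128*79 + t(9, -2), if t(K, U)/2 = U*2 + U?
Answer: -10124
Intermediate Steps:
t(K, U) = 6*U (t(K, U) = 2*(U*2 + U) = 2*(2*U + U) = 2*(3*U) = 6*U)
-128*79 + t(9, -2) = -128*79 + 6*(-2) = -10112 - 12 = -10124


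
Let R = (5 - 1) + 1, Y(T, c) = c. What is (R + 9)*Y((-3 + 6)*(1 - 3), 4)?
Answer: 56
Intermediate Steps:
R = 5 (R = 4 + 1 = 5)
(R + 9)*Y((-3 + 6)*(1 - 3), 4) = (5 + 9)*4 = 14*4 = 56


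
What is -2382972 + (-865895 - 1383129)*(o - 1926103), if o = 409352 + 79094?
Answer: 3233322713796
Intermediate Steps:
o = 488446
-2382972 + (-865895 - 1383129)*(o - 1926103) = -2382972 + (-865895 - 1383129)*(488446 - 1926103) = -2382972 - 2249024*(-1437657) = -2382972 + 3233325096768 = 3233322713796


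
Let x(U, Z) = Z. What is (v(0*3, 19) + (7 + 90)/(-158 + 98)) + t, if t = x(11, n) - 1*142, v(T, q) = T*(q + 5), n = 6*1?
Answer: -8257/60 ≈ -137.62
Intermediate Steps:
n = 6
v(T, q) = T*(5 + q)
t = -136 (t = 6 - 1*142 = 6 - 142 = -136)
(v(0*3, 19) + (7 + 90)/(-158 + 98)) + t = ((0*3)*(5 + 19) + (7 + 90)/(-158 + 98)) - 136 = (0*24 + 97/(-60)) - 136 = (0 + 97*(-1/60)) - 136 = (0 - 97/60) - 136 = -97/60 - 136 = -8257/60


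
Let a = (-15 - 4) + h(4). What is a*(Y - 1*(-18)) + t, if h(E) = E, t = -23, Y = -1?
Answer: -278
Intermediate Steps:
a = -15 (a = (-15 - 4) + 4 = -19 + 4 = -15)
a*(Y - 1*(-18)) + t = -15*(-1 - 1*(-18)) - 23 = -15*(-1 + 18) - 23 = -15*17 - 23 = -255 - 23 = -278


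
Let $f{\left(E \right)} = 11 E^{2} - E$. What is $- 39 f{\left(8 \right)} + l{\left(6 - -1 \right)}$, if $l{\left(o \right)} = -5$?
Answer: $-27149$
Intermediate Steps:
$f{\left(E \right)} = - E + 11 E^{2}$
$- 39 f{\left(8 \right)} + l{\left(6 - -1 \right)} = - 39 \cdot 8 \left(-1 + 11 \cdot 8\right) - 5 = - 39 \cdot 8 \left(-1 + 88\right) - 5 = - 39 \cdot 8 \cdot 87 - 5 = \left(-39\right) 696 - 5 = -27144 - 5 = -27149$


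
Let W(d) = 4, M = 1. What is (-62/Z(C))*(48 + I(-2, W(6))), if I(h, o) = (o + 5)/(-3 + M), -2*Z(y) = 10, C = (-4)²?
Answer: 2697/5 ≈ 539.40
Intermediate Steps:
C = 16
Z(y) = -5 (Z(y) = -½*10 = -5)
I(h, o) = -5/2 - o/2 (I(h, o) = (o + 5)/(-3 + 1) = (5 + o)/(-2) = (5 + o)*(-½) = -5/2 - o/2)
(-62/Z(C))*(48 + I(-2, W(6))) = (-62/(-5))*(48 + (-5/2 - ½*4)) = (-62*(-⅕))*(48 + (-5/2 - 2)) = 62*(48 - 9/2)/5 = (62/5)*(87/2) = 2697/5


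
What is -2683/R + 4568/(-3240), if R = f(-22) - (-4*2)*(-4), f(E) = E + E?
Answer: 1043219/30780 ≈ 33.893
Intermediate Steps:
f(E) = 2*E
R = -76 (R = 2*(-22) - (-4*2)*(-4) = -44 - (-8)*(-4) = -44 - 1*32 = -44 - 32 = -76)
-2683/R + 4568/(-3240) = -2683/(-76) + 4568/(-3240) = -2683*(-1/76) + 4568*(-1/3240) = 2683/76 - 571/405 = 1043219/30780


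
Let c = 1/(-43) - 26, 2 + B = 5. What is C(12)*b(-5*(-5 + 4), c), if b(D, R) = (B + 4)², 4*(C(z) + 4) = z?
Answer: -49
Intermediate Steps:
B = 3 (B = -2 + 5 = 3)
C(z) = -4 + z/4
c = -1119/43 (c = -1/43 - 26 = -1119/43 ≈ -26.023)
b(D, R) = 49 (b(D, R) = (3 + 4)² = 7² = 49)
C(12)*b(-5*(-5 + 4), c) = (-4 + (¼)*12)*49 = (-4 + 3)*49 = -1*49 = -49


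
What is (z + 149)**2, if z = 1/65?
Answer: 93818596/4225 ≈ 22206.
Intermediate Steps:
z = 1/65 ≈ 0.015385
(z + 149)**2 = (1/65 + 149)**2 = (9686/65)**2 = 93818596/4225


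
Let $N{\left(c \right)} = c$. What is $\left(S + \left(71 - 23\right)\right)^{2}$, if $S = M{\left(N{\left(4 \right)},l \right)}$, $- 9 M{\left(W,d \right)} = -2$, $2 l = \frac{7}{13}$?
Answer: $\frac{188356}{81} \approx 2325.4$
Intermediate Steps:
$l = \frac{7}{26}$ ($l = \frac{7 \cdot \frac{1}{13}}{2} = \frac{1}{2} \cdot \frac{7}{13} = \frac{7}{26} \approx 0.26923$)
$M{\left(W,d \right)} = \frac{2}{9}$ ($M{\left(W,d \right)} = \left(- \frac{1}{9}\right) \left(-2\right) = \frac{2}{9}$)
$S = \frac{2}{9} \approx 0.22222$
$\left(S + \left(71 - 23\right)\right)^{2} = \left(\frac{2}{9} + \left(71 - 23\right)\right)^{2} = \left(\frac{2}{9} + 48\right)^{2} = \left(\frac{434}{9}\right)^{2} = \frac{188356}{81}$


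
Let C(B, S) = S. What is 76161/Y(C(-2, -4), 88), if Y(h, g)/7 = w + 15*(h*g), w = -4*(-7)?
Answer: -76161/36764 ≈ -2.0716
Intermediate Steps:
w = 28
Y(h, g) = 196 + 105*g*h (Y(h, g) = 7*(28 + 15*(h*g)) = 7*(28 + 15*(g*h)) = 7*(28 + 15*g*h) = 196 + 105*g*h)
76161/Y(C(-2, -4), 88) = 76161/(196 + 105*88*(-4)) = 76161/(196 - 36960) = 76161/(-36764) = 76161*(-1/36764) = -76161/36764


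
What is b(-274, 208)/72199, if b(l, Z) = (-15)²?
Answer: 225/72199 ≈ 0.0031164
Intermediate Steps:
b(l, Z) = 225
b(-274, 208)/72199 = 225/72199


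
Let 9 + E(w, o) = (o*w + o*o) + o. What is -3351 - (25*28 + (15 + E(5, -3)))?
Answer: -4048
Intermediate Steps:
E(w, o) = -9 + o + o**2 + o*w (E(w, o) = -9 + ((o*w + o*o) + o) = -9 + ((o*w + o**2) + o) = -9 + ((o**2 + o*w) + o) = -9 + (o + o**2 + o*w) = -9 + o + o**2 + o*w)
-3351 - (25*28 + (15 + E(5, -3))) = -3351 - (25*28 + (15 + (-9 - 3 + (-3)**2 - 3*5))) = -3351 - (700 + (15 + (-9 - 3 + 9 - 15))) = -3351 - (700 + (15 - 18)) = -3351 - (700 - 3) = -3351 - 1*697 = -3351 - 697 = -4048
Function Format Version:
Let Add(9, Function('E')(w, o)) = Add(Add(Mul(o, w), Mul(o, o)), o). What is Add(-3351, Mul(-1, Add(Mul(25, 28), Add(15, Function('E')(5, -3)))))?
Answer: -4048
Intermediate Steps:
Function('E')(w, o) = Add(-9, o, Pow(o, 2), Mul(o, w)) (Function('E')(w, o) = Add(-9, Add(Add(Mul(o, w), Mul(o, o)), o)) = Add(-9, Add(Add(Mul(o, w), Pow(o, 2)), o)) = Add(-9, Add(Add(Pow(o, 2), Mul(o, w)), o)) = Add(-9, Add(o, Pow(o, 2), Mul(o, w))) = Add(-9, o, Pow(o, 2), Mul(o, w)))
Add(-3351, Mul(-1, Add(Mul(25, 28), Add(15, Function('E')(5, -3))))) = Add(-3351, Mul(-1, Add(Mul(25, 28), Add(15, Add(-9, -3, Pow(-3, 2), Mul(-3, 5)))))) = Add(-3351, Mul(-1, Add(700, Add(15, Add(-9, -3, 9, -15))))) = Add(-3351, Mul(-1, Add(700, Add(15, -18)))) = Add(-3351, Mul(-1, Add(700, -3))) = Add(-3351, Mul(-1, 697)) = Add(-3351, -697) = -4048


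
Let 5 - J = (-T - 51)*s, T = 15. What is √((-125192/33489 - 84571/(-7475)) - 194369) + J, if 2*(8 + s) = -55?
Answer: -2338 + 4*I*√1718774822921/11895 ≈ -2338.0 + 440.86*I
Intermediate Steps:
s = -71/2 (s = -8 + (½)*(-55) = -8 - 55/2 = -71/2 ≈ -35.500)
J = -2338 (J = 5 - (-1*15 - 51)*(-71)/2 = 5 - (-15 - 51)*(-71)/2 = 5 - (-66)*(-71)/2 = 5 - 1*2343 = 5 - 2343 = -2338)
√((-125192/33489 - 84571/(-7475)) - 194369) + J = √((-125192/33489 - 84571/(-7475)) - 194369) - 2338 = √((-125192*1/33489 - 84571*(-1/7475)) - 194369) - 2338 = √((-125192/33489 + 3677/325) - 194369) - 2338 = √(82451653/10883925 - 194369) - 2338 = √(-2115415166672/10883925) - 2338 = 4*I*√1718774822921/11895 - 2338 = -2338 + 4*I*√1718774822921/11895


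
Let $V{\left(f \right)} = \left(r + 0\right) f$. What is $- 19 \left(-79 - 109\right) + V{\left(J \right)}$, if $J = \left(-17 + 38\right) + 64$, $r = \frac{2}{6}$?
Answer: $\frac{10801}{3} \approx 3600.3$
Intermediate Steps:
$r = \frac{1}{3}$ ($r = 2 \cdot \frac{1}{6} = \frac{1}{3} \approx 0.33333$)
$J = 85$ ($J = 21 + 64 = 85$)
$V{\left(f \right)} = \frac{f}{3}$ ($V{\left(f \right)} = \left(\frac{1}{3} + 0\right) f = \frac{f}{3}$)
$- 19 \left(-79 - 109\right) + V{\left(J \right)} = - 19 \left(-79 - 109\right) + \frac{1}{3} \cdot 85 = \left(-19\right) \left(-188\right) + \frac{85}{3} = 3572 + \frac{85}{3} = \frac{10801}{3}$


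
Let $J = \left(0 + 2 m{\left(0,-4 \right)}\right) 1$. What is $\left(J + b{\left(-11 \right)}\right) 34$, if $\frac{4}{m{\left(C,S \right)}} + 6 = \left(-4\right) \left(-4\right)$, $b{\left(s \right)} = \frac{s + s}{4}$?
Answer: $- \frac{799}{5} \approx -159.8$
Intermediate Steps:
$b{\left(s \right)} = \frac{s}{2}$ ($b{\left(s \right)} = 2 s \frac{1}{4} = \frac{s}{2}$)
$m{\left(C,S \right)} = \frac{2}{5}$ ($m{\left(C,S \right)} = \frac{4}{-6 - -16} = \frac{4}{-6 + 16} = \frac{4}{10} = 4 \cdot \frac{1}{10} = \frac{2}{5}$)
$J = \frac{4}{5}$ ($J = \left(0 + 2 \cdot \frac{2}{5}\right) 1 = \left(0 + \frac{4}{5}\right) 1 = \frac{4}{5} \cdot 1 = \frac{4}{5} \approx 0.8$)
$\left(J + b{\left(-11 \right)}\right) 34 = \left(\frac{4}{5} + \frac{1}{2} \left(-11\right)\right) 34 = \left(\frac{4}{5} - \frac{11}{2}\right) 34 = \left(- \frac{47}{10}\right) 34 = - \frac{799}{5}$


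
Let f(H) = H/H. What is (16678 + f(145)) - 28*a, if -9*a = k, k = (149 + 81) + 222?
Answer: 162767/9 ≈ 18085.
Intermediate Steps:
k = 452 (k = 230 + 222 = 452)
a = -452/9 (a = -⅑*452 = -452/9 ≈ -50.222)
f(H) = 1
(16678 + f(145)) - 28*a = (16678 + 1) - 28*(-452/9) = 16679 + 12656/9 = 162767/9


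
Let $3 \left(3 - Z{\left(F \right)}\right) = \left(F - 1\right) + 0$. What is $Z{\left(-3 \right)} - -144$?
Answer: $\frac{445}{3} \approx 148.33$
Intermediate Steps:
$Z{\left(F \right)} = \frac{10}{3} - \frac{F}{3}$ ($Z{\left(F \right)} = 3 - \frac{\left(F - 1\right) + 0}{3} = 3 - \frac{\left(-1 + F\right) + 0}{3} = 3 - \frac{-1 + F}{3} = 3 - \left(- \frac{1}{3} + \frac{F}{3}\right) = \frac{10}{3} - \frac{F}{3}$)
$Z{\left(-3 \right)} - -144 = \left(\frac{10}{3} - -1\right) - -144 = \left(\frac{10}{3} + 1\right) + 144 = \frac{13}{3} + 144 = \frac{445}{3}$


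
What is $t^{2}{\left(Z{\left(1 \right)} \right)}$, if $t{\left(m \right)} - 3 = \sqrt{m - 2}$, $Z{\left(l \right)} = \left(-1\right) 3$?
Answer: $\left(3 + i \sqrt{5}\right)^{2} \approx 4.0 + 13.416 i$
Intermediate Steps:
$Z{\left(l \right)} = -3$
$t{\left(m \right)} = 3 + \sqrt{-2 + m}$ ($t{\left(m \right)} = 3 + \sqrt{m - 2} = 3 + \sqrt{-2 + m}$)
$t^{2}{\left(Z{\left(1 \right)} \right)} = \left(3 + \sqrt{-2 - 3}\right)^{2} = \left(3 + \sqrt{-5}\right)^{2} = \left(3 + i \sqrt{5}\right)^{2}$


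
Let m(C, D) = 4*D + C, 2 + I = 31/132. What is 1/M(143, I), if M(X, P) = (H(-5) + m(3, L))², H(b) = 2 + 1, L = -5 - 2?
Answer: 1/484 ≈ 0.0020661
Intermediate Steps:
I = -233/132 (I = -2 + 31/132 = -233/132 ≈ -1.7652)
L = -7
m(C, D) = C + 4*D
H(b) = 3
M(X, P) = 484 (M(X, P) = (3 + (3 + 4*(-7)))² = (3 + (3 - 28))² = (3 - 25)² = (-22)² = 484)
1/M(143, I) = 1/484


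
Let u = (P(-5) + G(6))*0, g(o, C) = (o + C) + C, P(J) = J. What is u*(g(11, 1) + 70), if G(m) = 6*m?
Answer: 0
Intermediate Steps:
g(o, C) = o + 2*C (g(o, C) = (C + o) + C = o + 2*C)
u = 0 (u = (-5 + 6*6)*0 = (-5 + 36)*0 = 31*0 = 0)
u*(g(11, 1) + 70) = 0*((11 + 2*1) + 70) = 0*((11 + 2) + 70) = 0*(13 + 70) = 0*83 = 0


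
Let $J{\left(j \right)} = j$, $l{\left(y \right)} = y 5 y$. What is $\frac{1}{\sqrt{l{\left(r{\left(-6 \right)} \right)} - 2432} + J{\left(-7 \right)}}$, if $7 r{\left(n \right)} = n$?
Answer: $- \frac{343}{121389} - \frac{14 i \sqrt{29747}}{121389} \approx -0.0028256 - 0.019892 i$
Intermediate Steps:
$r{\left(n \right)} = \frac{n}{7}$
$l{\left(y \right)} = 5 y^{2}$ ($l{\left(y \right)} = 5 y y = 5 y^{2}$)
$\frac{1}{\sqrt{l{\left(r{\left(-6 \right)} \right)} - 2432} + J{\left(-7 \right)}} = \frac{1}{\sqrt{5 \left(\frac{1}{7} \left(-6\right)\right)^{2} - 2432} - 7} = \frac{1}{\sqrt{5 \left(- \frac{6}{7}\right)^{2} - 2432} - 7} = \frac{1}{\sqrt{5 \cdot \frac{36}{49} - 2432} - 7} = \frac{1}{\sqrt{\frac{180}{49} - 2432} - 7} = \frac{1}{\sqrt{- \frac{118988}{49}} - 7} = \frac{1}{\frac{2 i \sqrt{29747}}{7} - 7} = \frac{1}{-7 + \frac{2 i \sqrt{29747}}{7}}$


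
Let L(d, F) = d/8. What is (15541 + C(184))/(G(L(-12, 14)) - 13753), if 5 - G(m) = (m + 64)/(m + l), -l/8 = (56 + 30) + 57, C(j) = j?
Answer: -36025975/31496543 ≈ -1.1438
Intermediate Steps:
L(d, F) = d/8 (L(d, F) = d*(⅛) = d/8)
l = -1144 (l = -8*((56 + 30) + 57) = -8*(86 + 57) = -8*143 = -1144)
G(m) = 5 - (64 + m)/(-1144 + m) (G(m) = 5 - (m + 64)/(m - 1144) = 5 - (64 + m)/(-1144 + m))
(15541 + C(184))/(G(L(-12, 14)) - 13753) = (15541 + 184)/(4*(-1446 + (⅛)*(-12))/(-1144 + (⅛)*(-12)) - 13753) = 15725/(4*(-1446 - 3/2)/(-1144 - 3/2) - 13753) = 15725/(4*(-2895/2)/(-2291/2) - 13753) = 15725/(4*(-2/2291)*(-2895/2) - 13753) = 15725/(11580/2291 - 13753) = 15725/(-31496543/2291) = 15725*(-2291/31496543) = -36025975/31496543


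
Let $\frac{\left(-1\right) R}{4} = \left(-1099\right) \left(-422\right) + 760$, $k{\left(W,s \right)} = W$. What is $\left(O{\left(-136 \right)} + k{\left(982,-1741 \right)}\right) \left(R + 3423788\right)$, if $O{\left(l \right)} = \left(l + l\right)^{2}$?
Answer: $117369468376$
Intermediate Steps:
$O{\left(l \right)} = 4 l^{2}$ ($O{\left(l \right)} = \left(2 l\right)^{2} = 4 l^{2}$)
$R = -1858152$ ($R = - 4 \left(\left(-1099\right) \left(-422\right) + 760\right) = - 4 \left(463778 + 760\right) = \left(-4\right) 464538 = -1858152$)
$\left(O{\left(-136 \right)} + k{\left(982,-1741 \right)}\right) \left(R + 3423788\right) = \left(4 \left(-136\right)^{2} + 982\right) \left(-1858152 + 3423788\right) = \left(4 \cdot 18496 + 982\right) 1565636 = \left(73984 + 982\right) 1565636 = 74966 \cdot 1565636 = 117369468376$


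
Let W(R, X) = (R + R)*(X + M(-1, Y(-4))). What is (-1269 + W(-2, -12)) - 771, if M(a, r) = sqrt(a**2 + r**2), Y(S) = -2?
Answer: -1992 - 4*sqrt(5) ≈ -2000.9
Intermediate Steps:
W(R, X) = 2*R*(X + sqrt(5)) (W(R, X) = (R + R)*(X + sqrt((-1)**2 + (-2)**2)) = (2*R)*(X + sqrt(1 + 4)) = (2*R)*(X + sqrt(5)) = 2*R*(X + sqrt(5)))
(-1269 + W(-2, -12)) - 771 = (-1269 + 2*(-2)*(-12 + sqrt(5))) - 771 = (-1269 + (48 - 4*sqrt(5))) - 771 = (-1221 - 4*sqrt(5)) - 771 = -1992 - 4*sqrt(5)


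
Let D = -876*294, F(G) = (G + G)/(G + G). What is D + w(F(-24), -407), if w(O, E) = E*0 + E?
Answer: -257951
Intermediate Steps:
F(G) = 1 (F(G) = (2*G)/((2*G)) = (2*G)*(1/(2*G)) = 1)
w(O, E) = E (w(O, E) = 0 + E = E)
D = -257544
D + w(F(-24), -407) = -257544 - 407 = -257951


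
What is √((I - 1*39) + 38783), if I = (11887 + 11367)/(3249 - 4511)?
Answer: 9*√190358187/631 ≈ 196.79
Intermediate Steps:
I = -11627/631 (I = 23254/(-1262) = 23254*(-1/1262) = -11627/631 ≈ -18.426)
√((I - 1*39) + 38783) = √((-11627/631 - 1*39) + 38783) = √((-11627/631 - 39) + 38783) = √(-36236/631 + 38783) = √(24435837/631) = 9*√190358187/631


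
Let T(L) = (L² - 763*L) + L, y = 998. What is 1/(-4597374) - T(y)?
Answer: -1082810303473/4597374 ≈ -2.3553e+5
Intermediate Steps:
T(L) = L² - 762*L
1/(-4597374) - T(y) = 1/(-4597374) - 998*(-762 + 998) = -1/4597374 - 998*236 = -1/4597374 - 1*235528 = -1/4597374 - 235528 = -1082810303473/4597374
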